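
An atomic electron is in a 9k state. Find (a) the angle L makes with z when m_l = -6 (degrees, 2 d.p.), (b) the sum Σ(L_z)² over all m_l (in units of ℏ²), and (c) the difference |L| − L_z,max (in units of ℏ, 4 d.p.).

For 9k, l = 7.
For m_l = -6: cos θ = -6/√56, θ ≈ 143.30°.
Σ m_l² = 280, so Σ(L_z)² = 280 ℏ².
|L| − L_z,max = (2√14 − 7)ℏ ≈ 0.4833ℏ.

θ(m_l=-6) ≈ 143.30°; Σ(L_z)² = 280 ℏ²; |L|−L_z,max ≈ 0.4833ℏ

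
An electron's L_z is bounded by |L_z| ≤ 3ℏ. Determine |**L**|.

|L| = 2√3 ℏ ≈ 3.464ℏ

L_z,max = lℏ, so l = 3.
|L| = ℏ√(l(l+1)) = 2√3 ℏ.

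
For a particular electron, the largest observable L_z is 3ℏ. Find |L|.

L_z,max = lℏ, so l = 3.
|L| = ℏ√(l(l+1)) = 2√3 ℏ.

|L| = 2√3 ℏ ≈ 3.464ℏ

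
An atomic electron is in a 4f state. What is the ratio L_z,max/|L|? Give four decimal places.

L_z,max/|L| = 0.8660

4f means n = 4, l = 3.
|L| = 2√3 ℏ ≈ 3.4641ℏ, while L_z,max = lℏ = 3ℏ.
L_z,max/|L| = 3/√12 = 0.8660.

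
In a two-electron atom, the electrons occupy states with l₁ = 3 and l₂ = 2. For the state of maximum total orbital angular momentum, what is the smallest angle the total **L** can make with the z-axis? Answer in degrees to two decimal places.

The total orbital quantum number L ranges from |l₁ − l₂| to l₁ + l₂ in integer steps.
Allowed values: L = 1, 2, 3, 4, 5.
The maximum is L = 5, with |L_tot| = ℏ√(5·6) = √30 ℏ.
The minimum angle with z is arccos(5/√30) ≈ 24.09°.

θ_min ≈ 24.09°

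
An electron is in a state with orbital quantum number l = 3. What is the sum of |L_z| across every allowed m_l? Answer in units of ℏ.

Σ|L_z| = 12 ℏ

m_l runs from −3 to 3, i.e. {-3, -2, -1, 0, 1, 2, 3}.
Σ|m_l| = 2·3(3+1)/2 = 12.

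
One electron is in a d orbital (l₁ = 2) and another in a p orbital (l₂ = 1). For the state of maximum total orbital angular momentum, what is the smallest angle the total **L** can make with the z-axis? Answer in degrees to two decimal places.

L runs from |2 − 1| = 1 to 2 + 1 = 3.
L ∈ {1, 2, 3}.
The maximum is L = 3, with |L_tot| = ℏ√(3·4) = 2√3 ℏ.
The minimum angle with z is arccos(3/√12) ≈ 30.00°.

θ_min ≈ 30.00°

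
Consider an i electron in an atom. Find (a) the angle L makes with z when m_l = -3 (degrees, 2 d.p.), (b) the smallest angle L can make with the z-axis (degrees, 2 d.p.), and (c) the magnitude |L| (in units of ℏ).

θ(m_l=-3) ≈ 117.58°; θ_min ≈ 22.21°; |L| = √42 ℏ ≈ 6.481ℏ

The letter i corresponds to l = 6.
For m_l = -3: cos θ = -3/√42, θ ≈ 117.58°.
cos θ_min = 6/√42, so θ_min ≈ 22.21°.
|L| = ℏ√(6·7) = √42 ℏ ≈ 6.481ℏ.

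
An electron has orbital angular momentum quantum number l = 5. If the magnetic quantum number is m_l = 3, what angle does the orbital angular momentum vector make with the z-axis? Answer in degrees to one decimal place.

|L|² = l(l+1)ℏ² = 30ℏ², so |L| = √30 ℏ.
L_z = m_l ℏ = 3ℏ.
cos θ = L_z/|L| = 3/√30, so θ ≈ 56.8°.

θ ≈ 56.8°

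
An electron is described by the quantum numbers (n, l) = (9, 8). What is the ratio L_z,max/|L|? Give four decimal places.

|L| = 6√2 ℏ ≈ 8.4853ℏ, while L_z,max = lℏ = 8ℏ.
L_z,max/|L| = 8/√72 = 0.9428.

L_z,max/|L| = 0.9428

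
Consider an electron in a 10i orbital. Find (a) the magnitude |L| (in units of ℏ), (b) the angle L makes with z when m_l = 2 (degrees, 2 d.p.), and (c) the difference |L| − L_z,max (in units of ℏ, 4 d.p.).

The 10i subshell has l = 6.
|L| = ℏ√(6·7) = √42 ℏ ≈ 6.481ℏ.
For m_l = 2: cos θ = 2/√42, θ ≈ 72.02°.
|L| − L_z,max = (√42 − 6)ℏ ≈ 0.4807ℏ.

|L| = √42 ℏ ≈ 6.481ℏ; θ(m_l=2) ≈ 72.02°; |L|−L_z,max ≈ 0.4807ℏ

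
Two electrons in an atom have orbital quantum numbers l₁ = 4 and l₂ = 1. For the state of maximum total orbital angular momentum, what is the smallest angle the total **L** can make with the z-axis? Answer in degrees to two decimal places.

By the triangle rule, |l₁ − l₂| ≤ L ≤ l₁ + l₂.
L ∈ {3, 4, 5}.
The maximum is L = 5, with |L_tot| = ℏ√(5·6) = √30 ℏ.
The minimum angle with z is arccos(5/√30) ≈ 24.09°.

θ_min ≈ 24.09°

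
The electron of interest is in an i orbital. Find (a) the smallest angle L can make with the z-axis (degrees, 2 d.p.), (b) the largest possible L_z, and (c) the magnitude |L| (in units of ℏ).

The letter i corresponds to l = 6.
cos θ_min = 6/√42, so θ_min ≈ 22.21°.
L_z,max = lℏ = 6ℏ.
|L| = ℏ√(6·7) = √42 ℏ ≈ 6.481ℏ.

θ_min ≈ 22.21°; L_z,max = 6ℏ; |L| = √42 ℏ ≈ 6.481ℏ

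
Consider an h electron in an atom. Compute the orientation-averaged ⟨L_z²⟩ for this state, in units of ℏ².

⟨L_z²⟩ = 10 ℏ²

An h state has l = 5.
The allowed m_l values are -5, -4, -3, -2, -1, 0, 1, 2, 3, 4, 5.
⟨L_z²⟩ = ℏ²·(Σ m_l²)/(2l+1) = ℏ²·110/11 = 10ℏ².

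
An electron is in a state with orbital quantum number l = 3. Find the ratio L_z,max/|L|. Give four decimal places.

|L| = 2√3 ℏ ≈ 3.4641ℏ, while L_z,max = lℏ = 3ℏ.
L_z,max/|L| = 3/√12 = 0.8660.

L_z,max/|L| = 0.8660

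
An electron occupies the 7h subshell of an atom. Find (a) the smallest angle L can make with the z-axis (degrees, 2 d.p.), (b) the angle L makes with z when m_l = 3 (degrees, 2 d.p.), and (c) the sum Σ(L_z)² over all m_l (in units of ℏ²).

For 7h, l = 5.
cos θ_min = 5/√30, so θ_min ≈ 24.09°.
For m_l = 3: cos θ = 3/√30, θ ≈ 56.79°.
Σ m_l² = 110, so Σ(L_z)² = 110 ℏ².

θ_min ≈ 24.09°; θ(m_l=3) ≈ 56.79°; Σ(L_z)² = 110 ℏ²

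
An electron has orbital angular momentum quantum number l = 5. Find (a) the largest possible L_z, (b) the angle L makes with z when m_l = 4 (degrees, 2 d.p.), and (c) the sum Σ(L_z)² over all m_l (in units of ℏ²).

L_z,max = lℏ = 5ℏ.
For m_l = 4: cos θ = 4/√30, θ ≈ 43.09°.
Σ m_l² = 110, so Σ(L_z)² = 110 ℏ².

L_z,max = 5ℏ; θ(m_l=4) ≈ 43.09°; Σ(L_z)² = 110 ℏ²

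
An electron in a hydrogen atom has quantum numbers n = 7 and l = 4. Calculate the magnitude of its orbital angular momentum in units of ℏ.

|L| = ℏ√(l(l+1)) = ℏ√(4·5) = 2√5 ℏ

|L| = 2√5 ℏ ≈ 4.472ℏ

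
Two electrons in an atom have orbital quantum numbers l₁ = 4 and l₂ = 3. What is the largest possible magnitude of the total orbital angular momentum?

|L_tot|_max = 2√14 ℏ ≈ 7.483ℏ

Angular momentum addition gives L = |l₁ − l₂|, …, l₁ + l₂.
Allowed values: L = 1, 2, 3, 4, 5, 6, 7.
The largest magnitude corresponds to L = 7: |L_tot| = ℏ√(7·8) = 2√14 ℏ.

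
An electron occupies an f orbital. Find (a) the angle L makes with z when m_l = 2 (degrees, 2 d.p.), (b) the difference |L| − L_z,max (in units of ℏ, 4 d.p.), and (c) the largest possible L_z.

θ(m_l=2) ≈ 54.74°; |L|−L_z,max ≈ 0.4641ℏ; L_z,max = 3ℏ

For an f orbital, l = 3.
For m_l = 2: cos θ = 2/√12, θ ≈ 54.74°.
|L| − L_z,max = (2√3 − 3)ℏ ≈ 0.4641ℏ.
L_z,max = lℏ = 3ℏ.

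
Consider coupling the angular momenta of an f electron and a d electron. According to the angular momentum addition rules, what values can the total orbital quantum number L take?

L = 1, 2, 3, 4, 5

The total orbital quantum number L ranges from |l₁ − l₂| to l₁ + l₂ in integer steps.
So L can be 1, 2, 3, 4, 5.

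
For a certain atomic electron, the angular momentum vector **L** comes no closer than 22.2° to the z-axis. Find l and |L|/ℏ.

l = 6, |L| = √42 ℏ ≈ 6.481ℏ

cos²θ_min = l/(l+1) = 0.8572.
Solving: l = 6.
Then |L| = ℏ√(6·7) = √42 ℏ.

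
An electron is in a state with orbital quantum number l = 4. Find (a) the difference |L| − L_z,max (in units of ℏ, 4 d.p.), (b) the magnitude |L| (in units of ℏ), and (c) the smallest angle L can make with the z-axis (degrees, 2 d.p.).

|L| − L_z,max = (2√5 − 4)ℏ ≈ 0.4721ℏ.
|L| = ℏ√(4·5) = 2√5 ℏ ≈ 4.472ℏ.
cos θ_min = 4/√20, so θ_min ≈ 26.57°.

|L|−L_z,max ≈ 0.4721ℏ; |L| = 2√5 ℏ ≈ 4.472ℏ; θ_min ≈ 26.57°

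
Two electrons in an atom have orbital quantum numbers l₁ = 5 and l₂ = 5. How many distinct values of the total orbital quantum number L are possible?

11

Angular momentum addition gives L = |l₁ − l₂|, …, l₁ + l₂.
So L can be 0, 1, 2, 3, 4, 5, 6, 7, 8, 9, 10.
That is 11 values.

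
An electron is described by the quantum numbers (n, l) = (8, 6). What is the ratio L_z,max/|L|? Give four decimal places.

|L| = √42 ℏ ≈ 6.4807ℏ, while L_z,max = lℏ = 6ℏ.
L_z,max/|L| = 6/√42 = 0.9258.

L_z,max/|L| = 0.9258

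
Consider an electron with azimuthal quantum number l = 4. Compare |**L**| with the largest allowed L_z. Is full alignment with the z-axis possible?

No: L_z,max = 4ℏ < |L| = 2√5 ℏ ≈ 4.472ℏ

|L| = 2√5 ℏ ≈ 4.4721ℏ, while L_z,max = lℏ = 4ℏ.
Since |L| > L_z,max, the vector can never point exactly along z; the closest it comes is θ_min = arccos(4/√20) ≈ 26.6°.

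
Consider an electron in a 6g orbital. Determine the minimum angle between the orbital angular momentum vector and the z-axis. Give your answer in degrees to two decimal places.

For 6g, l = 4.
|L| = √(l(l+1)) ℏ = 2√5 ℏ.
The smallest angle corresponds to the largest L_z, i.e. m_l = l = 4, giving L_z = 4ℏ.
cos θ_min = 4/√20, so θ_min ≈ 26.57°.

θ_min ≈ 26.57°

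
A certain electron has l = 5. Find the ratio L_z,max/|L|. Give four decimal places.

L_z,max/|L| = 0.9129

|L| = √30 ℏ ≈ 5.4772ℏ, while L_z,max = lℏ = 5ℏ.
L_z,max/|L| = 5/√30 = 0.9129.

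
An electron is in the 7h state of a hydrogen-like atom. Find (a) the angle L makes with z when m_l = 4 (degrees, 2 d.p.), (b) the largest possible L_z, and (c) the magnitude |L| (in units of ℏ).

The 7h subshell has l = 5.
For m_l = 4: cos θ = 4/√30, θ ≈ 43.09°.
L_z,max = lℏ = 5ℏ.
|L| = ℏ√(5·6) = √30 ℏ ≈ 5.477ℏ.

θ(m_l=4) ≈ 43.09°; L_z,max = 5ℏ; |L| = √30 ℏ ≈ 5.477ℏ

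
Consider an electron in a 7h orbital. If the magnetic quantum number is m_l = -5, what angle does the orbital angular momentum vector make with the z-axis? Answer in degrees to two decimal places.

The 7h subshell has l = 5.
|L|² = l(l+1)ℏ² = 30ℏ², so |L| = √30 ℏ.
L_z = m_l ℏ = −5ℏ.
cos θ = L_z/|L| = -5/√30, so θ ≈ 155.91°.

θ ≈ 155.91°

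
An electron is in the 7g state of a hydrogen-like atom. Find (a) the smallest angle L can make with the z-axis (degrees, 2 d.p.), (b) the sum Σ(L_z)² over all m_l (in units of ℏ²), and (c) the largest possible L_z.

For 7g, l = 4.
cos θ_min = 4/√20, so θ_min ≈ 26.57°.
Σ m_l² = 60, so Σ(L_z)² = 60 ℏ².
L_z,max = lℏ = 4ℏ.

θ_min ≈ 26.57°; Σ(L_z)² = 60 ℏ²; L_z,max = 4ℏ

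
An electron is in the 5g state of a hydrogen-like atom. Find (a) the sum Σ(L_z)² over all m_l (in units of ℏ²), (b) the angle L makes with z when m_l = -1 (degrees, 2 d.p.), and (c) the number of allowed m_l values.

For 5g, l = 4.
Σ m_l² = 60, so Σ(L_z)² = 60 ℏ².
For m_l = -1: cos θ = -1/√20, θ ≈ 102.92°.
There are 2l+1 = 9 values of m_l.

Σ(L_z)² = 60 ℏ²; θ(m_l=-1) ≈ 102.92°; 9 values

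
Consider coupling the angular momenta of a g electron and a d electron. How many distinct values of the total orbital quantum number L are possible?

Angular momentum addition gives L = |l₁ − l₂|, …, l₁ + l₂.
Allowed values: L = 2, 3, 4, 5, 6.
That is 5 values.

5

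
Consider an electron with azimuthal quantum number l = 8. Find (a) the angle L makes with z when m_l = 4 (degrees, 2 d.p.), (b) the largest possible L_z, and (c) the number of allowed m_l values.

θ(m_l=4) ≈ 61.87°; L_z,max = 8ℏ; 17 values

For m_l = 4: cos θ = 4/√72, θ ≈ 61.87°.
L_z,max = lℏ = 8ℏ.
There are 2l+1 = 17 values of m_l.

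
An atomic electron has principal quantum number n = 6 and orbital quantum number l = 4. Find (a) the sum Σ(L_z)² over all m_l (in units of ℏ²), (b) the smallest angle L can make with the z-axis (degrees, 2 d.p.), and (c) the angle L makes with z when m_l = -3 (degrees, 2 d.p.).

Σ(L_z)² = 60 ℏ²; θ_min ≈ 26.57°; θ(m_l=-3) ≈ 132.13°

Σ m_l² = 60, so Σ(L_z)² = 60 ℏ².
cos θ_min = 4/√20, so θ_min ≈ 26.57°.
For m_l = -3: cos θ = -3/√20, θ ≈ 132.13°.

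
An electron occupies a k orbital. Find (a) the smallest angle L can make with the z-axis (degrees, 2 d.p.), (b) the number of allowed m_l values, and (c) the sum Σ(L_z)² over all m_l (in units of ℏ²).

A k state has l = 7.
cos θ_min = 7/√56, so θ_min ≈ 20.70°.
There are 2l+1 = 15 values of m_l.
Σ m_l² = 280, so Σ(L_z)² = 280 ℏ².

θ_min ≈ 20.70°; 15 values; Σ(L_z)² = 280 ℏ²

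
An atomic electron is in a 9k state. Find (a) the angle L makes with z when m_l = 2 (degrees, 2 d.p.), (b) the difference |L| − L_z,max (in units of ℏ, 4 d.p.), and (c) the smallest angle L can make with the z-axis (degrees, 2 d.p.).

For 9k, l = 7.
For m_l = 2: cos θ = 2/√56, θ ≈ 74.50°.
|L| − L_z,max = (2√14 − 7)ℏ ≈ 0.4833ℏ.
cos θ_min = 7/√56, so θ_min ≈ 20.70°.

θ(m_l=2) ≈ 74.50°; |L|−L_z,max ≈ 0.4833ℏ; θ_min ≈ 20.70°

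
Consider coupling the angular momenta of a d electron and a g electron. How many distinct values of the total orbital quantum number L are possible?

5

By the triangle rule, |l₁ − l₂| ≤ L ≤ l₁ + l₂.
So L can be 2, 3, 4, 5, 6.
That is 5 values.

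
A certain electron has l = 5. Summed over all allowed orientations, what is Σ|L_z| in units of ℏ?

The allowed m_l values are -5, -4, -3, -2, -1, 0, 1, 2, 3, 4, 5.
Σ|m_l| = l(l+1) = 30.

Σ|L_z| = 30 ℏ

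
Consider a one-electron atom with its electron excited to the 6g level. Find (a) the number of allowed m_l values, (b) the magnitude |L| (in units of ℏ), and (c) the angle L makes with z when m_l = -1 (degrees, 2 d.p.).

9 values; |L| = 2√5 ℏ ≈ 4.472ℏ; θ(m_l=-1) ≈ 102.92°

The 6g level has l = 4.
There are 2l+1 = 9 values of m_l.
|L| = ℏ√(4·5) = 2√5 ℏ ≈ 4.472ℏ.
For m_l = -1: cos θ = -1/√20, θ ≈ 102.92°.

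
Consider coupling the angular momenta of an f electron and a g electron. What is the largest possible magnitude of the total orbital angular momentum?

|L_tot|_max = 2√14 ℏ ≈ 7.483ℏ

Angular momentum addition gives L = |l₁ − l₂|, …, l₁ + l₂.
So L can be 1, 2, 3, 4, 5, 6, 7.
The largest magnitude corresponds to L = 7: |L_tot| = ℏ√(7·8) = 2√14 ℏ.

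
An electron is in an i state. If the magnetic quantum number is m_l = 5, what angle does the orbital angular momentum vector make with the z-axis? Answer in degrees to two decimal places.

θ ≈ 39.51°

For an i orbital, l = 6.
|L|² = l(l+1)ℏ² = 42ℏ², so |L| = √42 ℏ.
L_z = m_l ℏ = 5ℏ.
cos θ = L_z/|L| = 5/√42, so θ ≈ 39.51°.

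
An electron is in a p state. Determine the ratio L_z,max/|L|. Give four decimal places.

L_z,max/|L| = 0.7071

The letter p corresponds to l = 1.
|L| = √2 ℏ ≈ 1.4142ℏ, while L_z,max = lℏ = 1ℏ.
L_z,max/|L| = 1/√2 = 0.7071.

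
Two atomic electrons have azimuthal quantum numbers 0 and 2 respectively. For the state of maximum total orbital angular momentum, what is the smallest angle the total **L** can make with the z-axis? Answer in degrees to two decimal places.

θ_min ≈ 35.26°

The total orbital quantum number L ranges from |l₁ − l₂| to l₁ + l₂ in integer steps.
Allowed values: L = 2.
The maximum is L = 2, with |L_tot| = ℏ√(2·3) = √6 ℏ.
The minimum angle with z is arccos(2/√6) ≈ 35.26°.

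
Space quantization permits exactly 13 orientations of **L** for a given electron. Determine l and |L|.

Since there are 2l+1 = 13 values of m_l, l = 6.
|L| = ℏ√(l(l+1)) = ℏ√(6·7) = √42 ℏ.

l = 6, |L| = √42 ℏ ≈ 6.481ℏ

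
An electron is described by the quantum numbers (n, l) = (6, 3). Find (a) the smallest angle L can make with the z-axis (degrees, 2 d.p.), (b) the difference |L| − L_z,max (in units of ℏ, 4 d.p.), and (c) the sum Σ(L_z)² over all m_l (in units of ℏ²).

cos θ_min = 3/√12, so θ_min ≈ 30.00°.
|L| − L_z,max = (2√3 − 3)ℏ ≈ 0.4641ℏ.
Σ m_l² = 28, so Σ(L_z)² = 28 ℏ².

θ_min ≈ 30.00°; |L|−L_z,max ≈ 0.4641ℏ; Σ(L_z)² = 28 ℏ²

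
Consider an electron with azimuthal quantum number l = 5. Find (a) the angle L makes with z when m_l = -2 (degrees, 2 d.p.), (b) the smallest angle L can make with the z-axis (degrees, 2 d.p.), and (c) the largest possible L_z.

θ(m_l=-2) ≈ 111.42°; θ_min ≈ 24.09°; L_z,max = 5ℏ

For m_l = -2: cos θ = -2/√30, θ ≈ 111.42°.
cos θ_min = 5/√30, so θ_min ≈ 24.09°.
L_z,max = lℏ = 5ℏ.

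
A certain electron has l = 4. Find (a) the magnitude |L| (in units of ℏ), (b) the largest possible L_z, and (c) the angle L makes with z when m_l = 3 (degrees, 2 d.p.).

|L| = 2√5 ℏ ≈ 4.472ℏ; L_z,max = 4ℏ; θ(m_l=3) ≈ 47.87°

|L| = ℏ√(4·5) = 2√5 ℏ ≈ 4.472ℏ.
L_z,max = lℏ = 4ℏ.
For m_l = 3: cos θ = 3/√20, θ ≈ 47.87°.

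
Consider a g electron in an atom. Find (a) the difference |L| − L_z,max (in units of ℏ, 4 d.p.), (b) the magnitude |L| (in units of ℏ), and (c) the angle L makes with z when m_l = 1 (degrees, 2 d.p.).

|L|−L_z,max ≈ 0.4721ℏ; |L| = 2√5 ℏ ≈ 4.472ℏ; θ(m_l=1) ≈ 77.08°

A g state has l = 4.
|L| − L_z,max = (2√5 − 4)ℏ ≈ 0.4721ℏ.
|L| = ℏ√(4·5) = 2√5 ℏ ≈ 4.472ℏ.
For m_l = 1: cos θ = 1/√20, θ ≈ 77.08°.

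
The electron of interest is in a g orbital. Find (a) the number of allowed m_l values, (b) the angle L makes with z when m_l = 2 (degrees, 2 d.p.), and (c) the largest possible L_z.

For a g orbital, l = 4.
There are 2l+1 = 9 values of m_l.
For m_l = 2: cos θ = 2/√20, θ ≈ 63.43°.
L_z,max = lℏ = 4ℏ.

9 values; θ(m_l=2) ≈ 63.43°; L_z,max = 4ℏ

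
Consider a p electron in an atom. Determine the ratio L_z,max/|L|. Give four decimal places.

L_z,max/|L| = 0.7071

P corresponds to l = 1.
|L| = √2 ℏ ≈ 1.4142ℏ, while L_z,max = lℏ = 1ℏ.
L_z,max/|L| = 1/√2 = 0.7071.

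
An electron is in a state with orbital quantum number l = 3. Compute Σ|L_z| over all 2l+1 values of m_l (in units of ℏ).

m_l runs from −3 to 3, i.e. {-3, -2, -1, 0, 1, 2, 3}.
Σ|m_l| = 2(1+2+…+3) = 12.

Σ|L_z| = 12 ℏ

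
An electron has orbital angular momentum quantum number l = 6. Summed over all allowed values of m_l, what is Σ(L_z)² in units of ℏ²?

Σ(L_z)² = 182 ℏ²

m_l runs from −6 to 6, i.e. {-6, -5, -4, -3, -2, -1, 0, 1, 2, 3, 4, 5, 6}.
Summing m² from −6 to 6: Σ m_l² = 182.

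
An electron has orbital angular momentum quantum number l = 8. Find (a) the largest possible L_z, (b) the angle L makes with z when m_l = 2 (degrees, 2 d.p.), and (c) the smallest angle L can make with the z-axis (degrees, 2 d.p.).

L_z,max = 8ℏ; θ(m_l=2) ≈ 76.37°; θ_min ≈ 19.47°

L_z,max = lℏ = 8ℏ.
For m_l = 2: cos θ = 2/√72, θ ≈ 76.37°.
cos θ_min = 8/√72, so θ_min ≈ 19.47°.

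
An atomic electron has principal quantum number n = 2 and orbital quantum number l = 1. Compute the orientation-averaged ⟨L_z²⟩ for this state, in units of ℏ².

⟨L_z²⟩ = 0.6667 ℏ²

The allowed m_l values are -1, 0, 1.
⟨L_z²⟩ = ℏ²·(Σ m_l²)/(2l+1) = ℏ²·2/3 = 0.6667ℏ².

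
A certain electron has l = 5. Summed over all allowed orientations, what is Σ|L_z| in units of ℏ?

Σ|L_z| = 30 ℏ

m_l ∈ {-5, -4, -3, -2, -1, 0, 1, 2, 3, 4, 5}.
Σ|m_l| = 2(1+2+…+5) = 30.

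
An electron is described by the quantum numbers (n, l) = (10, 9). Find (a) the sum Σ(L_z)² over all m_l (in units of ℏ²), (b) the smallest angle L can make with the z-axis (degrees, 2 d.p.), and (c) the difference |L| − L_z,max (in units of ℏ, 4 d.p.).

Σ m_l² = 570, so Σ(L_z)² = 570 ℏ².
cos θ_min = 9/√90, so θ_min ≈ 18.43°.
|L| − L_z,max = (3√10 − 9)ℏ ≈ 0.4868ℏ.

Σ(L_z)² = 570 ℏ²; θ_min ≈ 18.43°; |L|−L_z,max ≈ 0.4868ℏ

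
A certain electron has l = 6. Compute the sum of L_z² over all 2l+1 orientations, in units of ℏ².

m_l ∈ {-6, -5, -4, -3, -2, -1, 0, 1, 2, 3, 4, 5, 6}.
Σ m_l² = 2·(1 + 4 + 9 + 16 + 25 + 36) = 182.

Σ(L_z)² = 182 ℏ²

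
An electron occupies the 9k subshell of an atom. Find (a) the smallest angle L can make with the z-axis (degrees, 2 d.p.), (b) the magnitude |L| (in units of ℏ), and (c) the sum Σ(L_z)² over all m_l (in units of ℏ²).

θ_min ≈ 20.70°; |L| = 2√14 ℏ ≈ 7.483ℏ; Σ(L_z)² = 280 ℏ²

For 9k, l = 7.
cos θ_min = 7/√56, so θ_min ≈ 20.70°.
|L| = ℏ√(7·8) = 2√14 ℏ ≈ 7.483ℏ.
Σ m_l² = 280, so Σ(L_z)² = 280 ℏ².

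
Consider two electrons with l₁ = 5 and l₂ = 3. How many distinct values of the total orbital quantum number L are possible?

Angular momentum addition gives L = |l₁ − l₂|, …, l₁ + l₂.
So L can be 2, 3, 4, 5, 6, 7, 8.
That is 7 values.

7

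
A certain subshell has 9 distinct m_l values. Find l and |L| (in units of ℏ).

9 = 2l + 1, so l = (9−1)/2 = 4.
Then |L| = √(l(l+1)) ℏ = 2√5 ℏ.

l = 4, |L| = 2√5 ℏ ≈ 4.472ℏ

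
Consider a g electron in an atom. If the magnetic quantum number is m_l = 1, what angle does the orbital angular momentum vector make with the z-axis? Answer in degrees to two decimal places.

For a g orbital, l = 4.
|L| = √(l(l+1)) ℏ = 2√5 ℏ.
L_z = m_l ℏ = 1ℏ.
cos θ = L_z/|L| = 1/√20, so θ ≈ 77.08°.

θ ≈ 77.08°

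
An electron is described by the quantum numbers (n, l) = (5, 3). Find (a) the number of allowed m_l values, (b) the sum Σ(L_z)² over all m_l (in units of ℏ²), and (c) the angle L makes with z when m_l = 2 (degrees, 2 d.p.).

There are 2l+1 = 7 values of m_l.
Σ m_l² = 28, so Σ(L_z)² = 28 ℏ².
For m_l = 2: cos θ = 2/√12, θ ≈ 54.74°.

7 values; Σ(L_z)² = 28 ℏ²; θ(m_l=2) ≈ 54.74°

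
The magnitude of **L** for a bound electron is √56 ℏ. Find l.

Since |L|² = l(l+1)ℏ², l(l+1) = 56.
Solving: l = 7.

l = 7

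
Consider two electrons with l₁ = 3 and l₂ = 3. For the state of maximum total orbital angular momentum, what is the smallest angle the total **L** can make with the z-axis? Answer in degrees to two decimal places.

Angular momentum addition gives L = |l₁ − l₂|, …, l₁ + l₂.
L ∈ {0, 1, 2, 3, 4, 5, 6}.
The maximum is L = 6, with |L_tot| = ℏ√(6·7) = √42 ℏ.
The minimum angle with z is arccos(6/√42) ≈ 22.21°.

θ_min ≈ 22.21°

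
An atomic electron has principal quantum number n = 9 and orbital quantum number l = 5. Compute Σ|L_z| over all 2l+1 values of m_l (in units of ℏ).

Σ|L_z| = 30 ℏ

The allowed m_l values are -5, -4, -3, -2, -1, 0, 1, 2, 3, 4, 5.
Σ|m_l| = 2(1+2+…+5) = 30.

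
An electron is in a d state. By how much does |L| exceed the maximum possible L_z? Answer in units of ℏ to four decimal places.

|L| − L_z,max ≈ 0.4495ℏ

The letter d corresponds to l = 2.
|L| = √6 ℏ ≈ 2.4495ℏ, while L_z,max = lℏ = 2ℏ.
The difference is (√6 − 2)ℏ ≈ 0.4495ℏ.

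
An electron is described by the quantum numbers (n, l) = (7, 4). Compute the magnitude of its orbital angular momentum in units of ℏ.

|L| = ℏ√(l(l+1)) = ℏ√(4·5) = 2√5 ℏ

|L| = 2√5 ℏ ≈ 4.472ℏ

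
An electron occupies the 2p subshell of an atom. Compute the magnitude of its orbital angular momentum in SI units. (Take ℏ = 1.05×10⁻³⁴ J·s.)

The 2p subshell has l = 1.
|L| = ℏ√(l(l+1)) = ℏ√(1·2) = √2 ℏ
Numerically, |L| = 1.414 × (1.05×10⁻³⁴ J·s) = 1.48×10⁻³⁴ J·s.

|L| = 1.48×10⁻³⁴ J·s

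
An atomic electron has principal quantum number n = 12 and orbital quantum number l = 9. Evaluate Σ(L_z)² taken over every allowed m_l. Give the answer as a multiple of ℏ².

Σ(L_z)² = 570 ℏ²

m_l runs from −9 to 9, i.e. {-9, -8, -7, -6, -5, -4, -3, -2, -1, 0, 1, 2, 3, 4, 5, 6, 7, 8, 9}.
Σ m_l² = l(l+1)(2l+1)/3 = 9·10·19/3 = 570.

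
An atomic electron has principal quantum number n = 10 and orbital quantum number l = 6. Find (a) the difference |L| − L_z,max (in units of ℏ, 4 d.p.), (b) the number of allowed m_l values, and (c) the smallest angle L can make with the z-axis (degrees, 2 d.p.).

|L| − L_z,max = (√42 − 6)ℏ ≈ 0.4807ℏ.
There are 2l+1 = 13 values of m_l.
cos θ_min = 6/√42, so θ_min ≈ 22.21°.

|L|−L_z,max ≈ 0.4807ℏ; 13 values; θ_min ≈ 22.21°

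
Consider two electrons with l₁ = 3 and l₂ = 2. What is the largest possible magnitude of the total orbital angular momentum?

|L_tot|_max = √30 ℏ ≈ 5.477ℏ

By the triangle rule, |l₁ − l₂| ≤ L ≤ l₁ + l₂.
So L can be 1, 2, 3, 4, 5.
The largest magnitude corresponds to L = 5: |L_tot| = ℏ√(5·6) = √30 ℏ.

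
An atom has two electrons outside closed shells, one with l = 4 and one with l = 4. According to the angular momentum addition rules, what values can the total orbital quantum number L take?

Angular momentum addition gives L = |l₁ − l₂|, …, l₁ + l₂.
Allowed values: L = 0, 1, 2, 3, 4, 5, 6, 7, 8.

L = 0, 1, 2, 3, 4, 5, 6, 7, 8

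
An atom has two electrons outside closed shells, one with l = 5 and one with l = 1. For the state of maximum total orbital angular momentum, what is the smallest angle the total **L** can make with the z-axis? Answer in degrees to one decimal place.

θ_min ≈ 22.2°

The total orbital quantum number L ranges from |l₁ − l₂| to l₁ + l₂ in integer steps.
Allowed values: L = 4, 5, 6.
The maximum is L = 6, with |L_tot| = ℏ√(6·7) = √42 ℏ.
The minimum angle with z is arccos(6/√42) ≈ 22.2°.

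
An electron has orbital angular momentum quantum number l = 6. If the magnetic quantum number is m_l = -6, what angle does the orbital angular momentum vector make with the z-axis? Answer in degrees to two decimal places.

|L| = √(l(l+1)) ℏ = √42 ℏ.
L_z = m_l ℏ = −6ℏ.
cos θ = L_z/|L| = -6/√42, so θ ≈ 157.79°.

θ ≈ 157.79°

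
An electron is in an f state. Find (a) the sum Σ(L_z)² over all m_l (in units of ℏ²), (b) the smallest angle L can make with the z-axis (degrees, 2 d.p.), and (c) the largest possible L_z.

Σ(L_z)² = 28 ℏ²; θ_min ≈ 30.00°; L_z,max = 3ℏ

For an f orbital, l = 3.
Σ m_l² = 28, so Σ(L_z)² = 28 ℏ².
cos θ_min = 3/√12, so θ_min ≈ 30.00°.
L_z,max = lℏ = 3ℏ.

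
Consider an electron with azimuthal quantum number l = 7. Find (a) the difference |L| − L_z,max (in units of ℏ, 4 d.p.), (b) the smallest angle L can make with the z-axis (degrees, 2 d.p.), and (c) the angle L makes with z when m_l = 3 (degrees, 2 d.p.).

|L|−L_z,max ≈ 0.4833ℏ; θ_min ≈ 20.70°; θ(m_l=3) ≈ 66.37°

|L| − L_z,max = (2√14 − 7)ℏ ≈ 0.4833ℏ.
cos θ_min = 7/√56, so θ_min ≈ 20.70°.
For m_l = 3: cos θ = 3/√56, θ ≈ 66.37°.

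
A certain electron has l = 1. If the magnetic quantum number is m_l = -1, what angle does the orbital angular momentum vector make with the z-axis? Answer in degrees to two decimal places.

θ ≈ 135.00°

|L|² = l(l+1)ℏ² = 2ℏ², so |L| = √2 ℏ.
L_z = m_l ℏ = −1ℏ.
cos θ = L_z/|L| = -1/√2, so θ ≈ 135.00°.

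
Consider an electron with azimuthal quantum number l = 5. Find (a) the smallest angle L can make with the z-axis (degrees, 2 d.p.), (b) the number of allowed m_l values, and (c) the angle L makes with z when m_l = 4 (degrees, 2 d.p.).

θ_min ≈ 24.09°; 11 values; θ(m_l=4) ≈ 43.09°

cos θ_min = 5/√30, so θ_min ≈ 24.09°.
There are 2l+1 = 11 values of m_l.
For m_l = 4: cos θ = 4/√30, θ ≈ 43.09°.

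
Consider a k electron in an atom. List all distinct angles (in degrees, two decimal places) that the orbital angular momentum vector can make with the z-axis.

θ ∈ {20.70°, 36.70°, 48.08°, 57.69°, 66.37°, 74.50°, 82.32°, 90.00°, 97.68°, 105.50°, 113.63°, 122.31°, 131.92°, 143.30°, 159.30°}

For a k orbital, l = 7.
|L| = ℏ√(l(l+1)) = 2√14 ℏ.
cos θ = m_l/√56 for each m_l ∈ {-7, -6, -5, -4, -3, -2, -1, 0, 1, 2, 3, 4, 5, 6, 7}.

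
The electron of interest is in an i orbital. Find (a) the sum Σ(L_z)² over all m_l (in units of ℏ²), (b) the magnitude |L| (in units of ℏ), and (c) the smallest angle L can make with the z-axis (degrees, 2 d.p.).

Σ(L_z)² = 182 ℏ²; |L| = √42 ℏ ≈ 6.481ℏ; θ_min ≈ 22.21°

The letter i corresponds to l = 6.
Σ m_l² = 182, so Σ(L_z)² = 182 ℏ².
|L| = ℏ√(6·7) = √42 ℏ ≈ 6.481ℏ.
cos θ_min = 6/√42, so θ_min ≈ 22.21°.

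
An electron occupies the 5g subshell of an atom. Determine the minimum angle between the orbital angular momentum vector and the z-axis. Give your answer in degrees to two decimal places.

θ_min ≈ 26.57°

The 5g subshell has l = 4.
|L| = ℏ√(l(l+1)) = 2√5 ℏ.
The smallest angle corresponds to the largest L_z, i.e. m_l = l = 4, giving L_z = 4ℏ.
cos θ_min = 4/√20, so θ_min ≈ 26.57°.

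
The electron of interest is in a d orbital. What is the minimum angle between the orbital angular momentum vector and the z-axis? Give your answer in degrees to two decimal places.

For a d orbital, l = 2.
|L|² = l(l+1)ℏ² = 6ℏ², so |L| = √6 ℏ.
The smallest angle corresponds to the largest L_z, i.e. m_l = l = 2, giving L_z = 2ℏ.
cos θ_min = 2/√6, so θ_min ≈ 35.26°.

θ_min ≈ 35.26°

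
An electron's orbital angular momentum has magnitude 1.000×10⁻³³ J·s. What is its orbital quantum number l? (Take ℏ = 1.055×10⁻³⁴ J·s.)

Dividing by ℏ: |L|/ℏ ≈ 9.479.
Set l(l+1) = 89.85; the integer solution is l = 9.

l = 9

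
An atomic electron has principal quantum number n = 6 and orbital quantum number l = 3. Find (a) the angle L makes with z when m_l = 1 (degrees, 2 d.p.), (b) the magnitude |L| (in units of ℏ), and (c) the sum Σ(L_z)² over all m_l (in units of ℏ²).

θ(m_l=1) ≈ 73.22°; |L| = 2√3 ℏ ≈ 3.464ℏ; Σ(L_z)² = 28 ℏ²

For m_l = 1: cos θ = 1/√12, θ ≈ 73.22°.
|L| = ℏ√(3·4) = 2√3 ℏ ≈ 3.464ℏ.
Σ m_l² = 28, so Σ(L_z)² = 28 ℏ².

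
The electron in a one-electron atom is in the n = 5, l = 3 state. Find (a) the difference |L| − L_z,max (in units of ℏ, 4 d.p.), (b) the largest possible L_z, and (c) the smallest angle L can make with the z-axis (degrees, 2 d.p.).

|L| − L_z,max = (2√3 − 3)ℏ ≈ 0.4641ℏ.
L_z,max = lℏ = 3ℏ.
cos θ_min = 3/√12, so θ_min ≈ 30.00°.

|L|−L_z,max ≈ 0.4641ℏ; L_z,max = 3ℏ; θ_min ≈ 30.00°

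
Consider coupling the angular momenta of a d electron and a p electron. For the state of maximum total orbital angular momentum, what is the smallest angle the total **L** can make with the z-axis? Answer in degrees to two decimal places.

θ_min ≈ 30.00°

By the triangle rule, |l₁ − l₂| ≤ L ≤ l₁ + l₂.
So L can be 1, 2, 3.
The maximum is L = 3, with |L_tot| = ℏ√(3·4) = 2√3 ℏ.
The minimum angle with z is arccos(3/√12) ≈ 30.00°.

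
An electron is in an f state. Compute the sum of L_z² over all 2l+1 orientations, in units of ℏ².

Σ(L_z)² = 28 ℏ²

An f state has l = 3.
m_l runs from −3 to 3, i.e. {-3, -2, -1, 0, 1, 2, 3}.
Σ m_l² = 2·(1 + 4 + 9) = 28.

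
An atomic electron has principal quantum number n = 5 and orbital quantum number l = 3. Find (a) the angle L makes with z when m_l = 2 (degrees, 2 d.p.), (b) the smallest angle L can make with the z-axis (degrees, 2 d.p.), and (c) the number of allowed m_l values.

For m_l = 2: cos θ = 2/√12, θ ≈ 54.74°.
cos θ_min = 3/√12, so θ_min ≈ 30.00°.
There are 2l+1 = 7 values of m_l.

θ(m_l=2) ≈ 54.74°; θ_min ≈ 30.00°; 7 values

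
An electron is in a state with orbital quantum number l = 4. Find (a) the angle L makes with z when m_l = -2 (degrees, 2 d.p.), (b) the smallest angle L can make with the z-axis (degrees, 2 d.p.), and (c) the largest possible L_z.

θ(m_l=-2) ≈ 116.57°; θ_min ≈ 26.57°; L_z,max = 4ℏ

For m_l = -2: cos θ = -2/√20, θ ≈ 116.57°.
cos θ_min = 4/√20, so θ_min ≈ 26.57°.
L_z,max = lℏ = 4ℏ.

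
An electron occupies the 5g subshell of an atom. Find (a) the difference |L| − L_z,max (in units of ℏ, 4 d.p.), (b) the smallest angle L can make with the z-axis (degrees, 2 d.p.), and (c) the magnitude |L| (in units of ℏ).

For 5g, l = 4.
|L| − L_z,max = (2√5 − 4)ℏ ≈ 0.4721ℏ.
cos θ_min = 4/√20, so θ_min ≈ 26.57°.
|L| = ℏ√(4·5) = 2√5 ℏ ≈ 4.472ℏ.

|L|−L_z,max ≈ 0.4721ℏ; θ_min ≈ 26.57°; |L| = 2√5 ℏ ≈ 4.472ℏ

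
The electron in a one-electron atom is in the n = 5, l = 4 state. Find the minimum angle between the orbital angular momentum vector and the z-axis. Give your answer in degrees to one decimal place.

|L|² = l(l+1)ℏ² = 20ℏ², so |L| = 2√5 ℏ.
The smallest angle corresponds to the largest L_z, i.e. m_l = l = 4, giving L_z = 4ℏ.
cos θ_min = 4/√20, so θ_min ≈ 26.6°.

θ_min ≈ 26.6°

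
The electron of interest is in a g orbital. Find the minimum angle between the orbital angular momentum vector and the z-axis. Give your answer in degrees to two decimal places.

For a g orbital, l = 4.
|L|² = l(l+1)ℏ² = 20ℏ², so |L| = 2√5 ℏ.
The smallest angle corresponds to the largest L_z, i.e. m_l = l = 4, giving L_z = 4ℏ.
cos θ_min = 4/√20, so θ_min ≈ 26.57°.

θ_min ≈ 26.57°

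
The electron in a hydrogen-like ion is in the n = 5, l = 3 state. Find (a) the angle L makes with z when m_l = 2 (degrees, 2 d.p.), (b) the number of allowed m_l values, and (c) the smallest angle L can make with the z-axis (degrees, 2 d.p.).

For m_l = 2: cos θ = 2/√12, θ ≈ 54.74°.
There are 2l+1 = 7 values of m_l.
cos θ_min = 3/√12, so θ_min ≈ 30.00°.

θ(m_l=2) ≈ 54.74°; 7 values; θ_min ≈ 30.00°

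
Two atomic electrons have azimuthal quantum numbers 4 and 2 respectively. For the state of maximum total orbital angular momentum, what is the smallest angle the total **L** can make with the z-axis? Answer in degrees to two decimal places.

θ_min ≈ 22.21°

Angular momentum addition gives L = |l₁ − l₂|, …, l₁ + l₂.
Allowed values: L = 2, 3, 4, 5, 6.
The maximum is L = 6, with |L_tot| = ℏ√(6·7) = √42 ℏ.
The minimum angle with z is arccos(6/√42) ≈ 22.21°.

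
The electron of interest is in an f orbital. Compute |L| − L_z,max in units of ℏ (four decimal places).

An f state has l = 3.
|L| = 2√3 ℏ ≈ 3.4641ℏ, while L_z,max = lℏ = 3ℏ.
The difference is (2√3 − 3)ℏ ≈ 0.4641ℏ.

|L| − L_z,max ≈ 0.4641ℏ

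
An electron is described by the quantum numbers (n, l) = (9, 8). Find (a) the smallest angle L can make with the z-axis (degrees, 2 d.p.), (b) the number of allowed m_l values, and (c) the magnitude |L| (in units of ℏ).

cos θ_min = 8/√72, so θ_min ≈ 19.47°.
There are 2l+1 = 17 values of m_l.
|L| = ℏ√(8·9) = 6√2 ℏ ≈ 8.485ℏ.

θ_min ≈ 19.47°; 17 values; |L| = 6√2 ℏ ≈ 8.485ℏ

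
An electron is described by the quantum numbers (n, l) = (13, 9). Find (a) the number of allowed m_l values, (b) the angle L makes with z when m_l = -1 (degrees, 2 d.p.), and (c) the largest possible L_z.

19 values; θ(m_l=-1) ≈ 96.05°; L_z,max = 9ℏ

There are 2l+1 = 19 values of m_l.
For m_l = -1: cos θ = -1/√90, θ ≈ 96.05°.
L_z,max = lℏ = 9ℏ.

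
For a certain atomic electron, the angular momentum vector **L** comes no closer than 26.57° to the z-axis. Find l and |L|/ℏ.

l = 4, |L| = 2√5 ℏ ≈ 4.472ℏ

cos²θ_min = l/(l+1) = 0.7999.
Thus l = 0.7999/(1 − 0.7999) ≈ 4.
Then |L| = ℏ√(4·5) = 2√5 ℏ.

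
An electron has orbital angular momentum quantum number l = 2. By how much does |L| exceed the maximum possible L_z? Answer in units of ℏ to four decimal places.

|L| = √6 ℏ ≈ 2.4495ℏ, while L_z,max = lℏ = 2ℏ.
The difference is (√6 − 2)ℏ ≈ 0.4495ℏ.

|L| − L_z,max ≈ 0.4495ℏ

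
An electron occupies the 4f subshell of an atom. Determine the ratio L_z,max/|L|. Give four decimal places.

The 4f subshell has l = 3.
|L| = 2√3 ℏ ≈ 3.4641ℏ, while L_z,max = lℏ = 3ℏ.
L_z,max/|L| = 3/√12 = 0.8660.

L_z,max/|L| = 0.8660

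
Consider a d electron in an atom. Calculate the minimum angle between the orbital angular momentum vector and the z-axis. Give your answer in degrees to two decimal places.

θ_min ≈ 35.26°

The letter d corresponds to l = 2.
|L| = √(l(l+1)) ℏ = √6 ℏ.
The smallest angle corresponds to the largest L_z, i.e. m_l = l = 2, giving L_z = 2ℏ.
cos θ_min = 2/√6, so θ_min ≈ 35.26°.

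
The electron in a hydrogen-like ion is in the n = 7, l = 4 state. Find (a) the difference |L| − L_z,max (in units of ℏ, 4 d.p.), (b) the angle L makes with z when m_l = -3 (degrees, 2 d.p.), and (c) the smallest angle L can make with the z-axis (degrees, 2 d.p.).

|L| − L_z,max = (2√5 − 4)ℏ ≈ 0.4721ℏ.
For m_l = -3: cos θ = -3/√20, θ ≈ 132.13°.
cos θ_min = 4/√20, so θ_min ≈ 26.57°.

|L|−L_z,max ≈ 0.4721ℏ; θ(m_l=-3) ≈ 132.13°; θ_min ≈ 26.57°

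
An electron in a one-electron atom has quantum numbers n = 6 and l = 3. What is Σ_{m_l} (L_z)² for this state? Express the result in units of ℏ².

Σ(L_z)² = 28 ℏ²

m_l runs from −3 to 3, i.e. {-3, -2, -1, 0, 1, 2, 3}.
Summing m² from −3 to 3: Σ m_l² = 28.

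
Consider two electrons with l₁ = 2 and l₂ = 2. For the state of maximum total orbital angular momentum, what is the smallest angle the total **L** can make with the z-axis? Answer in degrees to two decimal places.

θ_min ≈ 26.57°

Angular momentum addition gives L = |l₁ − l₂|, …, l₁ + l₂.
Allowed values: L = 0, 1, 2, 3, 4.
The maximum is L = 4, with |L_tot| = ℏ√(4·5) = 2√5 ℏ.
The minimum angle with z is arccos(4/√20) ≈ 26.57°.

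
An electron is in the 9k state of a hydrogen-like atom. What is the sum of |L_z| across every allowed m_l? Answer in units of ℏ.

Σ|L_z| = 56 ℏ

For 9k, l = 7.
m_l runs from −7 to 7, i.e. {-7, -6, -5, -4, -3, -2, -1, 0, 1, 2, 3, 4, 5, 6, 7}.
Σ|m_l| = 2(1+2+…+7) = 56.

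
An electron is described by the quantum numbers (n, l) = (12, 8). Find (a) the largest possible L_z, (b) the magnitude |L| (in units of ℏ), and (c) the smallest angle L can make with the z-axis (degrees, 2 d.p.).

L_z,max = lℏ = 8ℏ.
|L| = ℏ√(8·9) = 6√2 ℏ ≈ 8.485ℏ.
cos θ_min = 8/√72, so θ_min ≈ 19.47°.

L_z,max = 8ℏ; |L| = 6√2 ℏ ≈ 8.485ℏ; θ_min ≈ 19.47°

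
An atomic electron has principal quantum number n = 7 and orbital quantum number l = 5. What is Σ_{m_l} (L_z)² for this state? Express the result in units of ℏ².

The allowed m_l values are -5, -4, -3, -2, -1, 0, 1, 2, 3, 4, 5.
Σ m_l² = l(l+1)(2l+1)/3 = 5·6·11/3 = 110.

Σ(L_z)² = 110 ℏ²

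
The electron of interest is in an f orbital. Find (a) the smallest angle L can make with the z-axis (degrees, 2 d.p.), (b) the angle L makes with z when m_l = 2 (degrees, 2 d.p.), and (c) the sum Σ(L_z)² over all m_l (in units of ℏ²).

The letter f corresponds to l = 3.
cos θ_min = 3/√12, so θ_min ≈ 30.00°.
For m_l = 2: cos θ = 2/√12, θ ≈ 54.74°.
Σ m_l² = 28, so Σ(L_z)² = 28 ℏ².

θ_min ≈ 30.00°; θ(m_l=2) ≈ 54.74°; Σ(L_z)² = 28 ℏ²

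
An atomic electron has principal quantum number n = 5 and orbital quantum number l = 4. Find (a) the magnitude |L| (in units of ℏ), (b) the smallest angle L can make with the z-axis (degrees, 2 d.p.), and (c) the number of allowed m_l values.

|L| = ℏ√(4·5) = 2√5 ℏ ≈ 4.472ℏ.
cos θ_min = 4/√20, so θ_min ≈ 26.57°.
There are 2l+1 = 9 values of m_l.

|L| = 2√5 ℏ ≈ 4.472ℏ; θ_min ≈ 26.57°; 9 values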